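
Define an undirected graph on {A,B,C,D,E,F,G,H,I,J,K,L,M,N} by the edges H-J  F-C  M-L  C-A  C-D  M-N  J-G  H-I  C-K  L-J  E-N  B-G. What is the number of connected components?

Component: {A, C, D, F, K}
Component: {B, E, G, H, I, J, L, M, N}

2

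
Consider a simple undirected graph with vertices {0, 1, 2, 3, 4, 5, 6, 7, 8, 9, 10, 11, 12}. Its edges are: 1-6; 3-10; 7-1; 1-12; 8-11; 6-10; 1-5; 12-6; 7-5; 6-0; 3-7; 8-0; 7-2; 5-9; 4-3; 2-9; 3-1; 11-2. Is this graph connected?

A breadth-first search from 0 visits 0, 6, 8, 10, 1, 12, 11, 3, 7, 5, 2, 4, 9 — all 13 vertices — so the graph is connected.

Yes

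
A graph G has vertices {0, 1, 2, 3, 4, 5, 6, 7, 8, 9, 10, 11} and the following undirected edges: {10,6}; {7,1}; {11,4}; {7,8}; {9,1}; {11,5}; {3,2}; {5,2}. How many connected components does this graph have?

4

Component: {0}
Component: {6, 10}
Component: {1, 7, 8, 9}
Component: {2, 3, 4, 5, 11}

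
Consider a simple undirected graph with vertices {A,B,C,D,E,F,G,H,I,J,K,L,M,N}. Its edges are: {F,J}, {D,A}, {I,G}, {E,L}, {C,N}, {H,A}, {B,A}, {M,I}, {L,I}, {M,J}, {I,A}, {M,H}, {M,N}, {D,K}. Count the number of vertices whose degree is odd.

Degrees: A:4, B:1, C:1, D:2, E:1, F:1, G:1, H:2, I:4, J:2, K:1, L:2, M:4, N:2
Odd-degree vertices: B, C, E, F, G, K.

6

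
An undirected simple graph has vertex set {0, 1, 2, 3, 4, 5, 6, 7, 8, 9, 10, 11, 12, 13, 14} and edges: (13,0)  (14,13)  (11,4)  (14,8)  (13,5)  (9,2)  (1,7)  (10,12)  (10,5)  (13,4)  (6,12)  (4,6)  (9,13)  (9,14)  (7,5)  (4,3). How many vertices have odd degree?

Degrees: 0:1, 1:1, 2:1, 3:1, 4:4, 5:3, 6:2, 7:2, 8:1, 9:3, 10:2, 11:1, 12:2, 13:5, 14:3
Odd-degree vertices: 0, 1, 2, 3, 5, 8, 9, 11, 13, 14.

10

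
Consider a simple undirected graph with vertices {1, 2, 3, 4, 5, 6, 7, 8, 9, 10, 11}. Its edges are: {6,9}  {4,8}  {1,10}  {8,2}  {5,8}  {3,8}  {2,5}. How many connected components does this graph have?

Component: {7}
Component: {11}
Component: {1, 10}
Component: {6, 9}
Component: {2, 3, 4, 5, 8}

5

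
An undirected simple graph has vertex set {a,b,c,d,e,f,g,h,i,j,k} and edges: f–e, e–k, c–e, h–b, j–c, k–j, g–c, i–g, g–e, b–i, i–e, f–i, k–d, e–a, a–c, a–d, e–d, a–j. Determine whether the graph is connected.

Yes

Starting from a and exploring outward reaches every vertex (a, d, c, j, e, k, g, i, f, b, h); the graph is connected.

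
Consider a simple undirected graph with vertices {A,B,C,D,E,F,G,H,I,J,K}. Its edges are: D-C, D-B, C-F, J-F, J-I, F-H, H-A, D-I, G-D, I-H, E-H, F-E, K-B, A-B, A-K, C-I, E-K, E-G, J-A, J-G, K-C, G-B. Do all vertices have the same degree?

Yes

Degrees: A:4, B:4, C:4, D:4, E:4, F:4, G:4, H:4, I:4, J:4, K:4
All degrees equal 4; the graph is regular.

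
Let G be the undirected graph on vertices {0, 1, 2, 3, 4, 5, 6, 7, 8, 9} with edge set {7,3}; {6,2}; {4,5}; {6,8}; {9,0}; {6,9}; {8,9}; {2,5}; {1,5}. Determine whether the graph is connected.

Component: {3, 7}
Component: {0, 1, 2, 4, 5, 6, 8, 9}
No edge joins these 2 groups, so the graph is disconnected.

No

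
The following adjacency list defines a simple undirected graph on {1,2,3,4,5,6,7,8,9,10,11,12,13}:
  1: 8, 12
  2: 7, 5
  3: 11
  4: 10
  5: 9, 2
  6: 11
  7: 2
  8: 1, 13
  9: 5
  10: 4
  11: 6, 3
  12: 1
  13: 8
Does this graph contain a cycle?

No

|V| = 13, |E| = 9, number of components = 4.
A forest on 13 vertices with 4 components has exactly 9 edges, which matches — so no cycle.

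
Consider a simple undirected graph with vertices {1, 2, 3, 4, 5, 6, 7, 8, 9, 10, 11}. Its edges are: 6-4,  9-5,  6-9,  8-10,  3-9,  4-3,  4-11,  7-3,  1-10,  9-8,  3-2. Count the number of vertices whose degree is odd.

Degrees: 1:1, 2:1, 3:4, 4:3, 5:1, 6:2, 7:1, 8:2, 9:4, 10:2, 11:1
Odd-degree vertices: 1, 2, 4, 5, 7, 11.

6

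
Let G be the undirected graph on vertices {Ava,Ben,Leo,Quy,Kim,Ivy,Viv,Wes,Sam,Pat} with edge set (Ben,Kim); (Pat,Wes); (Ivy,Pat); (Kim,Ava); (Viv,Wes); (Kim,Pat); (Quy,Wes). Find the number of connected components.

Component: {Leo}
Component: {Sam}
Component: {Ava, Ben, Quy, Kim, Ivy, Viv, Wes, Pat}

3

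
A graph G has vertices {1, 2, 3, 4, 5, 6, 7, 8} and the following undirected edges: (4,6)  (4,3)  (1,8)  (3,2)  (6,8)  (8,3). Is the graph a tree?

The graph has 8 vertices and 6 edges.
It is not connected, so it is not a tree.

No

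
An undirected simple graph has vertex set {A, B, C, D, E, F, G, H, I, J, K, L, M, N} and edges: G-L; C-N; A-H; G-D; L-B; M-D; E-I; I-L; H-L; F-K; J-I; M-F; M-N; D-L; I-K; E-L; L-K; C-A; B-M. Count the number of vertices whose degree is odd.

Degrees: A:2, B:2, C:2, D:3, E:2, F:2, G:2, H:2, I:4, J:1, K:3, L:7, M:4, N:2
Odd-degree vertices: D, J, K, L.

4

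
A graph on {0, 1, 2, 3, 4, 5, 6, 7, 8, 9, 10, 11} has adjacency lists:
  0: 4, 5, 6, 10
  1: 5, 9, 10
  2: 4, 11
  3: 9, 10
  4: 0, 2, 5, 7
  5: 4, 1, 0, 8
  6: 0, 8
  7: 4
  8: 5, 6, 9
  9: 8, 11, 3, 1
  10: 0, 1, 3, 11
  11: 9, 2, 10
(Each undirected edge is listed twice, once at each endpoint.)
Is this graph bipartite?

4-0-5-4 is an odd cycle (length 3), and a bipartite graph can contain only even cycles.

No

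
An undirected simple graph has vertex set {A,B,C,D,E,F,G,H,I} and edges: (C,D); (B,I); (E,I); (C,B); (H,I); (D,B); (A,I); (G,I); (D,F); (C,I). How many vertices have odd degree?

8

Degrees: A:1, B:3, C:3, D:3, E:1, F:1, G:1, H:1, I:6
Odd-degree vertices: A, B, C, D, E, F, G, H.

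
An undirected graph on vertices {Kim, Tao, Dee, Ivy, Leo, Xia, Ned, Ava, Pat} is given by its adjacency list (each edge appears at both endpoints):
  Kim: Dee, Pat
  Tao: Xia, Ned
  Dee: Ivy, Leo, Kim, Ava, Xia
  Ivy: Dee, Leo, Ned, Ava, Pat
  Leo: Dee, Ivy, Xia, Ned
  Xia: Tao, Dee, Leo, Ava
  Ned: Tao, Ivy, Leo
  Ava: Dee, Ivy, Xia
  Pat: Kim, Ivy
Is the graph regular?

Degrees: Kim:2, Tao:2, Dee:5, Ivy:5, Leo:4, Xia:4, Ned:3, Ava:3, Pat:2
Degrees are not all equal (e.g. deg(Kim)=2 but deg(Dee)=5); not regular.

No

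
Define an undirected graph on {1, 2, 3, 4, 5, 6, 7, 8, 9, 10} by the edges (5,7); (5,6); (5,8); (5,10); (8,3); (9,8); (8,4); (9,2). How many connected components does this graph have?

2

Component: {1}
Component: {2, 3, 4, 5, 6, 7, 8, 9, 10}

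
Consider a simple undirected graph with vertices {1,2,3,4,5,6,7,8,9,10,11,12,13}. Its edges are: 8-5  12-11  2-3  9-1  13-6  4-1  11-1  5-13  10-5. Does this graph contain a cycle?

No

The graph has 13 vertices, 9 edges, and 4 connected components.
Since 9 = 13 - 4, the graph is a forest and contains no cycle.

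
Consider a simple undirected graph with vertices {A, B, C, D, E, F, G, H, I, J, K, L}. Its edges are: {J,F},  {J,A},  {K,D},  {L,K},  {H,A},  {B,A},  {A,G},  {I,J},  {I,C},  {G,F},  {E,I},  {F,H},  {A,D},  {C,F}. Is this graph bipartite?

Yes

A valid 2-coloring puts {B, C, D, E, G, H, J, L} on one side and {A, F, I, K} on the other; every edge crosses between the two sides.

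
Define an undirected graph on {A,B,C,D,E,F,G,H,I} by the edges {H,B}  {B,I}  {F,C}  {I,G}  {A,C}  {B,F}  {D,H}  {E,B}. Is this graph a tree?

Yes

|V| = 9, |E| = 8.
Connected and |E| = |V| - 1, which characterizes a tree.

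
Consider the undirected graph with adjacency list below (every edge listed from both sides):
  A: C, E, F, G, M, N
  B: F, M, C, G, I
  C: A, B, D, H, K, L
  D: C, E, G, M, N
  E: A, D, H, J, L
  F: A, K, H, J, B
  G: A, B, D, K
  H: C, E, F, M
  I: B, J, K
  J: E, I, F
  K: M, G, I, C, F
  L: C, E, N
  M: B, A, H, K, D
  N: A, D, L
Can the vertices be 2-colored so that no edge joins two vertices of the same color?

A valid 2-coloring puts {C, E, F, G, I, M, N} on one side and {A, B, D, H, J, K, L} on the other; every edge crosses between the two sides.

Yes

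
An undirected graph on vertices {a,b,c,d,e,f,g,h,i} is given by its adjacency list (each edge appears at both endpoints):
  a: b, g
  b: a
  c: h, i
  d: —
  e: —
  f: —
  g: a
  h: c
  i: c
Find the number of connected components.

Component: {d}
Component: {e}
Component: {f}
Component: {a, b, g}
Component: {c, h, i}

5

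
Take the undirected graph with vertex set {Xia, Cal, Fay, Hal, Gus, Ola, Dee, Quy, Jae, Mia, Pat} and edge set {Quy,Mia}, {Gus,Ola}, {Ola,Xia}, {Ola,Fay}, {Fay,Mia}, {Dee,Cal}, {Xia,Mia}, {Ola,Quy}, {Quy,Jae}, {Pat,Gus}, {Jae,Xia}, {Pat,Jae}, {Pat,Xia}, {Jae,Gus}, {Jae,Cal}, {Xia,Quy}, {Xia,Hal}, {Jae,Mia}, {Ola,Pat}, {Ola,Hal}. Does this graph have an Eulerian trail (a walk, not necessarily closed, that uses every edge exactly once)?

Degrees: Xia:6, Cal:2, Fay:2, Hal:2, Gus:3, Ola:6, Dee:1, Quy:4, Jae:6, Mia:4, Pat:4
Odd-degree vertices: Gus, Dee (2 total).
The non-isolated vertices are connected and exactly 2 have odd degree, so an Eulerian trail exists (from Gus to Dee).

Yes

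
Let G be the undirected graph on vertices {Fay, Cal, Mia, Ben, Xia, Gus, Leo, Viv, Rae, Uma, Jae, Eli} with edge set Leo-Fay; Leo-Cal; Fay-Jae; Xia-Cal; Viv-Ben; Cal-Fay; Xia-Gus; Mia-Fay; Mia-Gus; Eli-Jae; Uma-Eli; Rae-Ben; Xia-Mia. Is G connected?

No

Component: {Ben, Viv, Rae}
Component: {Fay, Cal, Mia, Xia, Gus, Leo, Uma, Jae, Eli}
No edge joins these 2 groups, so the graph is disconnected.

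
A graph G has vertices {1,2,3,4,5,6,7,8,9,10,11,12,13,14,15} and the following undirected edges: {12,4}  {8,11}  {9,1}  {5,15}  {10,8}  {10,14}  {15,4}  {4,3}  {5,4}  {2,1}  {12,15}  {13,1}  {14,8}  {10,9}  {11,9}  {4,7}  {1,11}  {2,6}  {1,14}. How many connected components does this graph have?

Component: {3, 4, 5, 7, 12, 15}
Component: {1, 2, 6, 8, 9, 10, 11, 13, 14}

2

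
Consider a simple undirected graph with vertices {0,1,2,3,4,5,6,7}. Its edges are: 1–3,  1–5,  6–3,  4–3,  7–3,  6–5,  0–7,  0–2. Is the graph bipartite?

Color {1, 2, 4, 6, 7} black and {0, 3, 5} white. No edge joins two same-colored vertices, so the graph is bipartite.

Yes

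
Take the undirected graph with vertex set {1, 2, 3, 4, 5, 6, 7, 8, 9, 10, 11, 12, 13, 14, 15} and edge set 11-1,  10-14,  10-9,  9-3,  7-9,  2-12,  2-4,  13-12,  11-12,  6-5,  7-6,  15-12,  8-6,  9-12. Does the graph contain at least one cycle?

No

|V| = 15, |E| = 14, number of components = 1.
Since 14 = 15 - 1, the graph is a forest and contains no cycle.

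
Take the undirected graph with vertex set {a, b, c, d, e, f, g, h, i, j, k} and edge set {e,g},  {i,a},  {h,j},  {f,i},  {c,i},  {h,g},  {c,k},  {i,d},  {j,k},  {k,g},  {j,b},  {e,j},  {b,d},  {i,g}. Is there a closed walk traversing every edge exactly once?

Degrees: a:1, b:2, c:2, d:2, e:2, f:1, g:4, h:2, i:5, j:4, k:3
Vertices with odd degree: a, f, i, k. An Eulerian circuit requires all degrees even.

No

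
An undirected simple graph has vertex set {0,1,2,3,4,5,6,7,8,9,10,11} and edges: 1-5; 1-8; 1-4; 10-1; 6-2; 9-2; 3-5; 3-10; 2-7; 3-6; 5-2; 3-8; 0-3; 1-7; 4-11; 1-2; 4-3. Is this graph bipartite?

No

The cycle 1-2-5-1 has length 3, which is odd, so the graph is not bipartite.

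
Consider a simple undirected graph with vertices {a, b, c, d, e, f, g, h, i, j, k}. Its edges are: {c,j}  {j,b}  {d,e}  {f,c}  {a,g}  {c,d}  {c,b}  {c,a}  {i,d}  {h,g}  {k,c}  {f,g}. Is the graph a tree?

No

The graph has 11 vertices and 12 edges.
A tree on 11 vertices has exactly 10 edges; this graph has 12, so it contains a cycle and is not a tree.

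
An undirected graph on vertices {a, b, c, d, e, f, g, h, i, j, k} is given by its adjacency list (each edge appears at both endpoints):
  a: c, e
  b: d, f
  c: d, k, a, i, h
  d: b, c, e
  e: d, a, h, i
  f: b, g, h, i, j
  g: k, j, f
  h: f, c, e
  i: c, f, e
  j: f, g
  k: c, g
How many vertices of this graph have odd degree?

Degrees: a:2, b:2, c:5, d:3, e:4, f:5, g:3, h:3, i:3, j:2, k:2
Odd-degree vertices: c, d, f, g, h, i.

6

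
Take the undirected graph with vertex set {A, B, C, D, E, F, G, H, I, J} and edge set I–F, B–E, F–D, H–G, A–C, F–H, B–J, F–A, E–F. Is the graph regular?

No

Degrees: A:2, B:2, C:1, D:1, E:2, F:5, G:1, H:2, I:1, J:1
Vertex C has degree 1 while F has degree 5, so the graph is not regular.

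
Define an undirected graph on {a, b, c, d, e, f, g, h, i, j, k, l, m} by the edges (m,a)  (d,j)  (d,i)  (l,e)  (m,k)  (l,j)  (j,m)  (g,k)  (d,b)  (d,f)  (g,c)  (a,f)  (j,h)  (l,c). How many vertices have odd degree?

Degrees: a:2, b:1, c:2, d:4, e:1, f:2, g:2, h:1, i:1, j:4, k:2, l:3, m:3
Odd-degree vertices: b, e, h, i, l, m.

6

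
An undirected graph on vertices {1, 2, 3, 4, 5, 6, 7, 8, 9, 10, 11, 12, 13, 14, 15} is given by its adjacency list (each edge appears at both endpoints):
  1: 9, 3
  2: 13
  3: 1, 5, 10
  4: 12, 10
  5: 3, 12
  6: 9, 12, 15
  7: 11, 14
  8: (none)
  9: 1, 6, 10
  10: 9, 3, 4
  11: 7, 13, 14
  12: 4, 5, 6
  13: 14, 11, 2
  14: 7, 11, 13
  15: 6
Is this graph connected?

No

Component: {8}
Component: {2, 7, 11, 13, 14}
Component: {1, 3, 4, 5, 6, 9, 10, 12, 15}
No edge joins these 3 groups, so the graph is disconnected.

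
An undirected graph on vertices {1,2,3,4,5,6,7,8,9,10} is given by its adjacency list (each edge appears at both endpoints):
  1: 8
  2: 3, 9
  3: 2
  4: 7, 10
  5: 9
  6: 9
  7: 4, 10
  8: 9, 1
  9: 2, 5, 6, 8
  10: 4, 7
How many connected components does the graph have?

2

Component: {4, 7, 10}
Component: {1, 2, 3, 5, 6, 8, 9}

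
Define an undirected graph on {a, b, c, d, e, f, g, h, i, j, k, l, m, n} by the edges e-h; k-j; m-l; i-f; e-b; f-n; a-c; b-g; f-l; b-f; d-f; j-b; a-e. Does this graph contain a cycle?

No

|V| = 14, |E| = 13, number of components = 1.
A forest on 14 vertices with 1 component has exactly 13 edges, which matches — so no cycle.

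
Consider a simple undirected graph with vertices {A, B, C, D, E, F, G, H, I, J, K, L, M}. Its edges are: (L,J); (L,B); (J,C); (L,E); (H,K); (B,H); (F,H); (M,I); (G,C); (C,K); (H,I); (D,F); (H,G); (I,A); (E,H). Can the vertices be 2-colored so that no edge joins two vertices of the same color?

Yes

Partition the vertices as {B, E, F, G, I, J, K} vs {A, C, D, H, L, M}. Each listed edge has one endpoint in each part, so the graph is bipartite.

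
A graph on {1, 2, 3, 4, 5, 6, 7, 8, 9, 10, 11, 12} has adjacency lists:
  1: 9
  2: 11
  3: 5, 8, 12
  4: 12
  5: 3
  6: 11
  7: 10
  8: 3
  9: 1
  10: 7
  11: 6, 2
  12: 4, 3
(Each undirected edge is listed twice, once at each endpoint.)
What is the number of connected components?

Component: {1, 9}
Component: {7, 10}
Component: {2, 6, 11}
Component: {3, 4, 5, 8, 12}

4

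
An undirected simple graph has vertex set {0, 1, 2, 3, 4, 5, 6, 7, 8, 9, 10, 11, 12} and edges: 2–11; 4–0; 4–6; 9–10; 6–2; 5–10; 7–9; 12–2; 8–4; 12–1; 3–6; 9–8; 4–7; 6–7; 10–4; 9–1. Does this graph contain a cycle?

|V| = 13, |E| = 16, number of components = 1.
One cycle is 4-6-2-12-1-9-8-4.

Yes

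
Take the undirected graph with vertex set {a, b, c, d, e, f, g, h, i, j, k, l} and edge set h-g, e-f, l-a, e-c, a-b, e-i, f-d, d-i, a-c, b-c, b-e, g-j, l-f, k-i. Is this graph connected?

No

Component: {g, h, j}
Component: {a, b, c, d, e, f, i, k, l}
No edge joins these 2 groups, so the graph is disconnected.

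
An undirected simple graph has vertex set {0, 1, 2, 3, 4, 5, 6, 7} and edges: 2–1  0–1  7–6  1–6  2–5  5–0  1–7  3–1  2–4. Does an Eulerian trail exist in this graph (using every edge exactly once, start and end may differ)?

Degrees: 0:2, 1:5, 2:3, 3:1, 4:1, 5:2, 6:2, 7:2
Odd-degree vertices: 1, 2, 3, 4 (4 total).
An Eulerian trail requires 0 or 2 odd-degree vertices; here there are 4.

No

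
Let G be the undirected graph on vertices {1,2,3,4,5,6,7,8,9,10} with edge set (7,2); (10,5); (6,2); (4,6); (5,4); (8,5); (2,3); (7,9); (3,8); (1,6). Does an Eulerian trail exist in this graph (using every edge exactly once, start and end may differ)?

Degrees: 1:1, 2:3, 3:2, 4:2, 5:3, 6:3, 7:2, 8:2, 9:1, 10:1
Odd-degree vertices: 1, 2, 5, 6, 9, 10 (6 total).
An Eulerian trail requires 0 or 2 odd-degree vertices; here there are 6.

No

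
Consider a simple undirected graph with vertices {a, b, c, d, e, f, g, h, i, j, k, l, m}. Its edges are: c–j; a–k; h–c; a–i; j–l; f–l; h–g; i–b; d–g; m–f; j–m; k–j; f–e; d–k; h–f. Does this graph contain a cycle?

The graph has 13 vertices, 15 edges, and 1 connected component.
One cycle is j-m-f-h-c-j.

Yes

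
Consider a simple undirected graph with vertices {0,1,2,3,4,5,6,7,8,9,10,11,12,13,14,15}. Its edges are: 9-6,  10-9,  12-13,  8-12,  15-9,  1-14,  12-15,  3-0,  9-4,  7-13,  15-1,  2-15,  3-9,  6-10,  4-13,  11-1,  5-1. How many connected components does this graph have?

Component: {0, 1, 2, 3, 4, 5, 6, 7, 8, 9, 10, 11, 12, 13, 14, 15}

1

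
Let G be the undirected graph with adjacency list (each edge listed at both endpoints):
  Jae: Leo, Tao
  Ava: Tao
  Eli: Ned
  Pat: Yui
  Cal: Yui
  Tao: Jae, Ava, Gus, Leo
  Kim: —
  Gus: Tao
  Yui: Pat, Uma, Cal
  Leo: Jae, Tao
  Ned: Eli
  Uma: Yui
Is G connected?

Component: {Kim}
Component: {Eli, Ned}
Component: {Pat, Cal, Yui, Uma}
Component: {Jae, Ava, Tao, Gus, Leo}
No edge joins these 4 groups, so the graph is disconnected.

No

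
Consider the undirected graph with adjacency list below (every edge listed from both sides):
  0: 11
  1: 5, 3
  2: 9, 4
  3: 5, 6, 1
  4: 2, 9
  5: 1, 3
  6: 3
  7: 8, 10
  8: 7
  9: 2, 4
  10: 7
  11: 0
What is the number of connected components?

Component: {0, 11}
Component: {2, 4, 9}
Component: {7, 8, 10}
Component: {1, 3, 5, 6}

4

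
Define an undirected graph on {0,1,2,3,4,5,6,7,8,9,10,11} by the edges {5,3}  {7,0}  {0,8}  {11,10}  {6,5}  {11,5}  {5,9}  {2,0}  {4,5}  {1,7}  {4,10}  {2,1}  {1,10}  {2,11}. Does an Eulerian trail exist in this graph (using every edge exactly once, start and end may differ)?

No

Degrees: 0:3, 1:3, 2:3, 3:1, 4:2, 5:5, 6:1, 7:2, 8:1, 9:1, 10:3, 11:3
Odd-degree vertices: 0, 1, 2, 3, 5, 6, 8, 9, 10, 11 (10 total).
With 10 odd-degree vertices (more than two), no single trail can use every edge.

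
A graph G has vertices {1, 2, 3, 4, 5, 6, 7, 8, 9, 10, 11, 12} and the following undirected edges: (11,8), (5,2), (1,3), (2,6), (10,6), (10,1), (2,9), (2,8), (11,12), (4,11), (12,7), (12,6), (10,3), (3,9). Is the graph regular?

Degrees: 1:2, 2:4, 3:3, 4:1, 5:1, 6:3, 7:1, 8:2, 9:2, 10:3, 11:3, 12:3
Vertex 4 has degree 1 while 2 has degree 4, so the graph is not regular.

No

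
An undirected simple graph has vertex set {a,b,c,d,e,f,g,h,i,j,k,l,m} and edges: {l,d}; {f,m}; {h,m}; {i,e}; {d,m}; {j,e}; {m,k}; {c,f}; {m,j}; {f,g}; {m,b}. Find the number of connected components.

2

Component: {a}
Component: {b, c, d, e, f, g, h, i, j, k, l, m}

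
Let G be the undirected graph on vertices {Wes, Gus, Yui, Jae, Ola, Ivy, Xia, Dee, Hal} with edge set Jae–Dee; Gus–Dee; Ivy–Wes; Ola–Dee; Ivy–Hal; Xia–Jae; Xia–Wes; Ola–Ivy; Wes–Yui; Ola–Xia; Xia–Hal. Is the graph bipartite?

Yes

Partition the vertices as {Yui, Ivy, Xia, Dee} vs {Wes, Gus, Jae, Ola, Hal}. Each listed edge has one endpoint in each part, so the graph is bipartite.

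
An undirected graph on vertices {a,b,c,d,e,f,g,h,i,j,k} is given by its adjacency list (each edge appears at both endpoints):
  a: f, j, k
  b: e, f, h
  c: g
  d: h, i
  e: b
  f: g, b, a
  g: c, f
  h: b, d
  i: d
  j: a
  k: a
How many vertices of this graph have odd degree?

8

Degrees: a:3, b:3, c:1, d:2, e:1, f:3, g:2, h:2, i:1, j:1, k:1
Odd-degree vertices: a, b, c, e, f, i, j, k.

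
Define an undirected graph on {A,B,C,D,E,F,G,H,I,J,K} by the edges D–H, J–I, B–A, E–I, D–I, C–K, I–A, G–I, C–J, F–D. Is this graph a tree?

Yes

The graph has 11 vertices and 10 edges.
Connected and |E| = |V| - 1, which characterizes a tree.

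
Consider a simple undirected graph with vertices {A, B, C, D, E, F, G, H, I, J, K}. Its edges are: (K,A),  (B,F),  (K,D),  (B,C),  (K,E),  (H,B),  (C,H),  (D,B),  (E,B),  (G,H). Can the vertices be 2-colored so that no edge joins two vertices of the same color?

No

The cycle C-H-B-C has length 3, which is odd, so the graph is not bipartite.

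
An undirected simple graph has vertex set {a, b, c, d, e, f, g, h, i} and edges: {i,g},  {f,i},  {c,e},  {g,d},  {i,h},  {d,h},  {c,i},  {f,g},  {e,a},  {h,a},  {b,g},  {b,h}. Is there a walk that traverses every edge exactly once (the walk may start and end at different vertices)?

Yes

Degrees: a:2, b:2, c:2, d:2, e:2, f:2, g:4, h:4, i:4
Odd-degree vertices: none (0 total).
With 0 odd-degree vertices and all edges in one connected piece, an Eulerian trail exists.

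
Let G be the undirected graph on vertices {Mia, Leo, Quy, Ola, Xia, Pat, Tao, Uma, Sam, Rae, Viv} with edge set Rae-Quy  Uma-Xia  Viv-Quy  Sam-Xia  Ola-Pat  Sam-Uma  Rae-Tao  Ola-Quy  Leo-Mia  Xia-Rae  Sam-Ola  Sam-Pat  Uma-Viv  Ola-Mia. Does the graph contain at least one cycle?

The graph has 11 vertices, 14 edges, and 1 connected component.
One cycle is Ola-Pat-Sam-Xia-Rae-Quy-Ola.

Yes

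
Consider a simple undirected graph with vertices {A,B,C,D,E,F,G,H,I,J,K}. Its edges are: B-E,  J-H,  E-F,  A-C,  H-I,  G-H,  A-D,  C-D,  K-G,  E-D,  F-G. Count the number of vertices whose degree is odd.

8

Degrees: A:2, B:1, C:2, D:3, E:3, F:2, G:3, H:3, I:1, J:1, K:1
Odd-degree vertices: B, D, E, G, H, I, J, K.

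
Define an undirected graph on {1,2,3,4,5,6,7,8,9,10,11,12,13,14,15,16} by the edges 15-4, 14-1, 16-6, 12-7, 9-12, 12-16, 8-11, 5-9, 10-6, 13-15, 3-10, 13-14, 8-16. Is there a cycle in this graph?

No

The graph has 16 vertices, 13 edges, and 3 connected components.
A forest on 16 vertices with 3 components has exactly 13 edges, which matches — so no cycle.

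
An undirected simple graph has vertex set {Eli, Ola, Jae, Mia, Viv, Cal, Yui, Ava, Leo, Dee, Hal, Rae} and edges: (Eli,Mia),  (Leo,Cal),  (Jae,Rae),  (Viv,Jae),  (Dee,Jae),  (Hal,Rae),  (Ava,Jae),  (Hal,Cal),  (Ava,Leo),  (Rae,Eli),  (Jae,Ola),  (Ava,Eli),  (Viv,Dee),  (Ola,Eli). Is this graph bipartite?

No

The cycle Viv-Dee-Jae-Viv has length 3, which is odd, so the graph is not bipartite.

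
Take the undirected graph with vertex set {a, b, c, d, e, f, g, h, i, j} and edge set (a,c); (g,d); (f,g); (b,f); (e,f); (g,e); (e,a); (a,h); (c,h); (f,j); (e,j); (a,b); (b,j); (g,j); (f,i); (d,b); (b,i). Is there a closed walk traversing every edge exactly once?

Degrees: a:4, b:5, c:2, d:2, e:4, f:5, g:4, h:2, i:2, j:4
Vertices with odd degree: b, f. An Eulerian circuit requires all degrees even.

No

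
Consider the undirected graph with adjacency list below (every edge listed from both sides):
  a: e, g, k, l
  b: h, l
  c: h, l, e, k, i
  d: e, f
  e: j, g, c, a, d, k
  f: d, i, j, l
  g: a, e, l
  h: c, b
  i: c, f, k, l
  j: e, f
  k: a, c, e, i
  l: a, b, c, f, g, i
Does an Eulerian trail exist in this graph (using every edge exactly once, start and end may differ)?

Yes

Degrees: a:4, b:2, c:5, d:2, e:6, f:4, g:3, h:2, i:4, j:2, k:4, l:6
Odd-degree vertices: c, g (2 total).
With 2 odd-degree vertices and all edges in one connected piece, an Eulerian trail exists (from c to g).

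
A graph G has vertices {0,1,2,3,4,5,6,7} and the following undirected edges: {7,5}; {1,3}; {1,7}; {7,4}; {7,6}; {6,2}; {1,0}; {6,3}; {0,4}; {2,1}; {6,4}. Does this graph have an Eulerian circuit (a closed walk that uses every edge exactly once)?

No

Degrees: 0:2, 1:4, 2:2, 3:2, 4:3, 5:1, 6:4, 7:4
Vertices with odd degree: 4, 5. An Eulerian circuit requires all degrees even.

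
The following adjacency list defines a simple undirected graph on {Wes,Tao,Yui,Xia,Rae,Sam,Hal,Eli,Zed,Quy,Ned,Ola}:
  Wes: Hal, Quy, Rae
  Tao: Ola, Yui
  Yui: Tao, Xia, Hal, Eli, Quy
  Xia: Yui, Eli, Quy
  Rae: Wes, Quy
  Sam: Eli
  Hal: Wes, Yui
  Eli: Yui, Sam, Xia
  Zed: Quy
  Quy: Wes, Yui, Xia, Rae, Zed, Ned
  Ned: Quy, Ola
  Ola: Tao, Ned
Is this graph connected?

Yes

A breadth-first search from Wes visits Wes, Quy, Rae, Hal, Yui, Zed, Ned, Xia, Eli, Tao, Ola, Sam — all 12 vertices — so the graph is connected.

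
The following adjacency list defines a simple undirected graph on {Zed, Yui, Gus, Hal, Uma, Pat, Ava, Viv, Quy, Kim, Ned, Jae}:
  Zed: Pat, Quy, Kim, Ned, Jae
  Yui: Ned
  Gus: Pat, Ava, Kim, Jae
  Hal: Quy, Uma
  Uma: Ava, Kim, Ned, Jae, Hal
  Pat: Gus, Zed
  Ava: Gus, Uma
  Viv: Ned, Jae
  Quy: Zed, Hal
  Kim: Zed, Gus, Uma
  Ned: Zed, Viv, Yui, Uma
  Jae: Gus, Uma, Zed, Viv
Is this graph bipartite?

The cycle Zed-Quy-Hal-Uma-Jae-Zed has length 5, which is odd, so the graph is not bipartite.

No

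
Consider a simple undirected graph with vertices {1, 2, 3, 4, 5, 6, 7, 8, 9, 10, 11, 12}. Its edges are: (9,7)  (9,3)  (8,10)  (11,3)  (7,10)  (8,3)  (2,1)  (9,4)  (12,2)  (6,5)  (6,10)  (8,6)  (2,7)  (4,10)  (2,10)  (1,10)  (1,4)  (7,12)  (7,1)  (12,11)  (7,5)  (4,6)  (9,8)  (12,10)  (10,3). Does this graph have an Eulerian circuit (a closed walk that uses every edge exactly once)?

Degrees: 1:4, 2:4, 3:4, 4:4, 5:2, 6:4, 7:6, 8:4, 9:4, 10:8, 11:2, 12:4
Every vertex has even degree and the edges form a single connected piece, so an Eulerian circuit exists.

Yes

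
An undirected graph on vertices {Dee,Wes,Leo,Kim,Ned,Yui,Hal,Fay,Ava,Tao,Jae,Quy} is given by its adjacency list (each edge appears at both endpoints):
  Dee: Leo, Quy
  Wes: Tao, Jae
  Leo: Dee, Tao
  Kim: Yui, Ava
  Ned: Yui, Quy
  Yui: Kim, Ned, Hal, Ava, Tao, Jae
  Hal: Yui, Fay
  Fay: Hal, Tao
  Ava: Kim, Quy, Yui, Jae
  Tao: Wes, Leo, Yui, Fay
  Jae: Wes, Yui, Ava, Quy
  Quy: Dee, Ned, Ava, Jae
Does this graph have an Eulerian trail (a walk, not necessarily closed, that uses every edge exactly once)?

Degrees: Dee:2, Wes:2, Leo:2, Kim:2, Ned:2, Yui:6, Hal:2, Fay:2, Ava:4, Tao:4, Jae:4, Quy:4
Odd-degree vertices: none (0 total).
With 0 odd-degree vertices and all edges in one connected piece, an Eulerian trail exists.

Yes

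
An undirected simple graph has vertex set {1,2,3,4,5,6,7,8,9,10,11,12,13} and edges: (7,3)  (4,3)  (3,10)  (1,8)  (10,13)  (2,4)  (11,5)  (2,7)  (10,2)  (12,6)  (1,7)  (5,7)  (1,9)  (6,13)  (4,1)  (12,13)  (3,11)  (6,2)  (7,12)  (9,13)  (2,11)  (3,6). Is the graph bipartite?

No

6-12-13-6 is an odd cycle (length 3), and a bipartite graph can contain only even cycles.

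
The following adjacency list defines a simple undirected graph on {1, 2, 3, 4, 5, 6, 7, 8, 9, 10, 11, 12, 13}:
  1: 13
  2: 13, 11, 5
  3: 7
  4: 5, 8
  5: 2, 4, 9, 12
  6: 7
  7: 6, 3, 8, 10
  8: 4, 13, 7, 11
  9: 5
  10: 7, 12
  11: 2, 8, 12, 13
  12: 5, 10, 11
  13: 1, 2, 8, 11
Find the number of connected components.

Component: {1, 2, 3, 4, 5, 6, 7, 8, 9, 10, 11, 12, 13}

1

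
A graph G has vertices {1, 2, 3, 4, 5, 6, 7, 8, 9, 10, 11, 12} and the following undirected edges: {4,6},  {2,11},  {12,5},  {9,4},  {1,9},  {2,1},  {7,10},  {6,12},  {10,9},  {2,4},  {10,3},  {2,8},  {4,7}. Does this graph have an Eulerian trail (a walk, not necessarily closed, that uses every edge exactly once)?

No

Degrees: 1:2, 2:4, 3:1, 4:4, 5:1, 6:2, 7:2, 8:1, 9:3, 10:3, 11:1, 12:2
Odd-degree vertices: 3, 5, 8, 9, 10, 11 (6 total).
With 6 odd-degree vertices (more than two), no single trail can use every edge.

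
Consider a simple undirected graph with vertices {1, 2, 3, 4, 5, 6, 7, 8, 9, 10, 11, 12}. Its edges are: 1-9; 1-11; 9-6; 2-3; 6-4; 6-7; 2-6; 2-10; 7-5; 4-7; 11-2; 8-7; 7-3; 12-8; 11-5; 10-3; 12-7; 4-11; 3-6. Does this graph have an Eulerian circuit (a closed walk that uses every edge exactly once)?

No

Degrees: 1:2, 2:4, 3:4, 4:3, 5:2, 6:5, 7:6, 8:2, 9:2, 10:2, 11:4, 12:2
Vertices with odd degree: 4, 6. An Eulerian circuit requires all degrees even.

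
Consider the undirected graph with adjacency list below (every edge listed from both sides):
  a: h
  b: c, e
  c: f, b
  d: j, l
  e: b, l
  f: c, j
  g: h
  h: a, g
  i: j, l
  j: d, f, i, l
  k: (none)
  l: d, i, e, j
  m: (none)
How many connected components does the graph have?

4

Component: {k}
Component: {m}
Component: {a, g, h}
Component: {b, c, d, e, f, i, j, l}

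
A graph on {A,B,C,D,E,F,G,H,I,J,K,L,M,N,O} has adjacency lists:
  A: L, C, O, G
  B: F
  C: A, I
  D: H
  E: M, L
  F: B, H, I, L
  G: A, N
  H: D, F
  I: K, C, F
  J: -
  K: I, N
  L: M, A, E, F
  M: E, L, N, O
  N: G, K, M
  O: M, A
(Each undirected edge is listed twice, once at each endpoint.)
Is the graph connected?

Component: {J}
Component: {A, B, C, D, E, F, G, H, I, K, L, M, N, O}
No edge joins these 2 groups, so the graph is disconnected.

No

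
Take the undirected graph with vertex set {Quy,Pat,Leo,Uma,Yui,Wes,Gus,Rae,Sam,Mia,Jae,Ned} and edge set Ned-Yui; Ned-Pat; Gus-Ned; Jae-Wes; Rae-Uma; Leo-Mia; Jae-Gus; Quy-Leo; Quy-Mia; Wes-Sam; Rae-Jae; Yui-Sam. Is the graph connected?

Component: {Quy, Leo, Mia}
Component: {Pat, Uma, Yui, Wes, Gus, Rae, Sam, Jae, Ned}
No edge joins these 2 groups, so the graph is disconnected.

No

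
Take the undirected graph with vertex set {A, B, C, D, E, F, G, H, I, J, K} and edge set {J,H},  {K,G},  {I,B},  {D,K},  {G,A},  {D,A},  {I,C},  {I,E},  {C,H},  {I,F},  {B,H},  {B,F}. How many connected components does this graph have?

Component: {A, D, G, K}
Component: {B, C, E, F, H, I, J}

2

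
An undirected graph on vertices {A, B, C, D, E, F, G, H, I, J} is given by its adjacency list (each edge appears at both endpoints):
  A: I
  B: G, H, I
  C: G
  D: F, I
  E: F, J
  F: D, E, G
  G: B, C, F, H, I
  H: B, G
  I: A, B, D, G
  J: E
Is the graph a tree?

No

The graph has 10 vertices and 12 edges.
Connected but with 12 > 9 edges, so it has a cycle and is not a tree.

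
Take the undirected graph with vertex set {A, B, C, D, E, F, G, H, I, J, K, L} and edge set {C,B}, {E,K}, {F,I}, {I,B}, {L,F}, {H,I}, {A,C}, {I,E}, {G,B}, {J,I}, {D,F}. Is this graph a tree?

|V| = 12, |E| = 11.
It is connected with exactly 11 edges, hence acyclic — it is a tree.

Yes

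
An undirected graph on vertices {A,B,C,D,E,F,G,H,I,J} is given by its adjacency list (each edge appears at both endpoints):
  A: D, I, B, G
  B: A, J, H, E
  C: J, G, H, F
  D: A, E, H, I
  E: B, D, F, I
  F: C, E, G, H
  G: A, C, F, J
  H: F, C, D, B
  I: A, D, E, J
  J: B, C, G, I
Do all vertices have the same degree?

Yes

Degrees: A:4, B:4, C:4, D:4, E:4, F:4, G:4, H:4, I:4, J:4
Every vertex has degree 4, so the graph is 4-regular.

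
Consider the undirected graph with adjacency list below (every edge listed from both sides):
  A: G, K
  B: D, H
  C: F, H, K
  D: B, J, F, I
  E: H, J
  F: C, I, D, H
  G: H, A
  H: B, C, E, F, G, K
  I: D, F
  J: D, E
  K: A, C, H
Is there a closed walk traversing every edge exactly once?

No

Degrees: A:2, B:2, C:3, D:4, E:2, F:4, G:2, H:6, I:2, J:2, K:3
Vertices with odd degree: C, K. An Eulerian circuit requires all degrees even.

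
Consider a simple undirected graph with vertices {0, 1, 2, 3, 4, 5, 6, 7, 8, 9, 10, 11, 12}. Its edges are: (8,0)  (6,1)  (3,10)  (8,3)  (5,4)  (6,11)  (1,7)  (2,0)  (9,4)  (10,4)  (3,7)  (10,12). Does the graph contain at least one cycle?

The graph has 13 vertices, 12 edges, and 1 connected component.
A forest on 13 vertices with 1 component has exactly 12 edges, which matches — so no cycle.

No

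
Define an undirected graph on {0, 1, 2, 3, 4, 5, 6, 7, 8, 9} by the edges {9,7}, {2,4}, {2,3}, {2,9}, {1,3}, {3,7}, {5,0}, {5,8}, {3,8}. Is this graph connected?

Component: {6}
Component: {0, 1, 2, 3, 4, 5, 7, 8, 9}
No edge joins these 2 groups, so the graph is disconnected.

No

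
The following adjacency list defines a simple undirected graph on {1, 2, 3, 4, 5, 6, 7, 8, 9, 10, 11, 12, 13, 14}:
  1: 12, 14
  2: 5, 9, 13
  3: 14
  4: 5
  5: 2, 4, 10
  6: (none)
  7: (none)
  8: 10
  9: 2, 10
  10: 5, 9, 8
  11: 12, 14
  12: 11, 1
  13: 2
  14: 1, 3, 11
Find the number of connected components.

Component: {6}
Component: {7}
Component: {1, 3, 11, 12, 14}
Component: {2, 4, 5, 8, 9, 10, 13}

4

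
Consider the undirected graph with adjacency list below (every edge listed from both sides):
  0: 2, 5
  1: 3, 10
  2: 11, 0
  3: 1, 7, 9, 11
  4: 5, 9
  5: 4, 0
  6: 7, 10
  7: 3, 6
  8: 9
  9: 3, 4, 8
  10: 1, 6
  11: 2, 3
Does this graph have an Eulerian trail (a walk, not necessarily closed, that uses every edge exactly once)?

Yes

Degrees: 0:2, 1:2, 2:2, 3:4, 4:2, 5:2, 6:2, 7:2, 8:1, 9:3, 10:2, 11:2
Odd-degree vertices: 8, 9 (2 total).
With 2 odd-degree vertices and all edges in one connected piece, an Eulerian trail exists (from 8 to 9).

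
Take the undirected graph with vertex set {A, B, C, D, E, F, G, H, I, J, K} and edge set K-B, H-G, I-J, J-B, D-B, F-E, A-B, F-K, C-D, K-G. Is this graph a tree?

The graph has 11 vertices and 10 edges.
It is connected with exactly 10 edges, hence acyclic — it is a tree.

Yes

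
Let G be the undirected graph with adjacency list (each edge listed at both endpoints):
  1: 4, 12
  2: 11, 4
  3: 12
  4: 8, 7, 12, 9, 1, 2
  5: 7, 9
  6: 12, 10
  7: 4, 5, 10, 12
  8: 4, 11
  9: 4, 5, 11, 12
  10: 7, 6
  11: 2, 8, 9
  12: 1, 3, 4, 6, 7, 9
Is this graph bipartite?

No

7-4-12-7 is an odd cycle (length 3), and a bipartite graph can contain only even cycles.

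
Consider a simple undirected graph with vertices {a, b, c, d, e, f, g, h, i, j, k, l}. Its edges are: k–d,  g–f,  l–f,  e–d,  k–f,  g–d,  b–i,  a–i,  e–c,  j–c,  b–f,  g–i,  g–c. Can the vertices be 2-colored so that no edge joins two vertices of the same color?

A valid 2-coloring puts {c, d, f, h, i} on one side and {a, b, e, g, j, k, l} on the other; every edge crosses between the two sides.

Yes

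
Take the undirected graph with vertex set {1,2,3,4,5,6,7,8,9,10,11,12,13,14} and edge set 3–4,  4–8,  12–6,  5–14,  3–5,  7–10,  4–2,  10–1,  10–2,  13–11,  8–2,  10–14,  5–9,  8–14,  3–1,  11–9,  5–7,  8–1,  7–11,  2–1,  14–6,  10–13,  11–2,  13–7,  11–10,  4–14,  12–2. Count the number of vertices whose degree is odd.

4

Degrees: 1:4, 2:6, 3:3, 4:4, 5:4, 6:2, 7:4, 8:4, 9:2, 10:6, 11:5, 12:2, 13:3, 14:5
Odd-degree vertices: 3, 11, 13, 14.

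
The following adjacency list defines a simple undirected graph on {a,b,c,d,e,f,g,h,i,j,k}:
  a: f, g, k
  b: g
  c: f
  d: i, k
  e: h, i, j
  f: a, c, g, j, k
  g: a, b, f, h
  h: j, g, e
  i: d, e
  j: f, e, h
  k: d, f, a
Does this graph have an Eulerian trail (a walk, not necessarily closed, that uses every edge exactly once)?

No

Degrees: a:3, b:1, c:1, d:2, e:3, f:5, g:4, h:3, i:2, j:3, k:3
Odd-degree vertices: a, b, c, e, f, h, j, k (8 total).
An Eulerian trail requires 0 or 2 odd-degree vertices; here there are 8.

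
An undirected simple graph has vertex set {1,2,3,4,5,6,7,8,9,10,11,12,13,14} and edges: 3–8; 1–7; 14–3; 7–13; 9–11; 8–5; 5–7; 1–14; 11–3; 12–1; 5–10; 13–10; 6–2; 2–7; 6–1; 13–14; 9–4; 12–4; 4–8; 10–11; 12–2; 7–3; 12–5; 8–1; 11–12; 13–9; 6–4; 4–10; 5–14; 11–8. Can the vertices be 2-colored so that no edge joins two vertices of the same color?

The cycle 3-11-12-2-7-3 has length 5, which is odd, so the graph is not bipartite.

No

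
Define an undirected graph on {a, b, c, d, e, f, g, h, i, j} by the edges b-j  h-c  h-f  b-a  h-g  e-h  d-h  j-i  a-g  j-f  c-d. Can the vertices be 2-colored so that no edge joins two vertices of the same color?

No

The cycle d-c-h-d has length 3, which is odd, so the graph is not bipartite.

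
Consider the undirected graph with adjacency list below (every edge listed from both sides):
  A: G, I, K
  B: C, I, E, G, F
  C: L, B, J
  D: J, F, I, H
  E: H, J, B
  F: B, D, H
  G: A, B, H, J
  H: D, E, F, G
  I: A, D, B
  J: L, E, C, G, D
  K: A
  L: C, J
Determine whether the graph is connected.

Starting from A and exploring outward reaches every vertex (A, I, K, G, D, B, H, J, F, C, E, L); the graph is connected.

Yes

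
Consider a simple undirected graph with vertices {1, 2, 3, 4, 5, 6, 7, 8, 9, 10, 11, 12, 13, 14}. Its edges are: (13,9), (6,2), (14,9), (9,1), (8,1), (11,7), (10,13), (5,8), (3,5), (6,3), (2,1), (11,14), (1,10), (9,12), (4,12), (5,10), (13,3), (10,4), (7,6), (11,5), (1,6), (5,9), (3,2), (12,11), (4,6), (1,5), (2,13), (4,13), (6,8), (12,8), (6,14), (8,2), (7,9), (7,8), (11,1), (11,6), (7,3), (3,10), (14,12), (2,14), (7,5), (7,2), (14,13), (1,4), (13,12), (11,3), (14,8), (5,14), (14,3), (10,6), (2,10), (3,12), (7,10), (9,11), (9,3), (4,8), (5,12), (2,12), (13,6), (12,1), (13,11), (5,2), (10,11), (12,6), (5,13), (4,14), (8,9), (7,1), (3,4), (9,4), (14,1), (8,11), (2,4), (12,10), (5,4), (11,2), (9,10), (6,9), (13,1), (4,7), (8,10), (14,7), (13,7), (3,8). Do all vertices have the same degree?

Yes

Degrees: 1:12, 2:12, 3:12, 4:12, 5:12, 6:12, 7:12, 8:12, 9:12, 10:12, 11:12, 12:12, 13:12, 14:12
Every vertex has degree 12, so the graph is 12-regular.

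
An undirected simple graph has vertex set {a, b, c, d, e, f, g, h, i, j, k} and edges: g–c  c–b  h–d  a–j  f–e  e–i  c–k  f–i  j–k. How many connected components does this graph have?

3

Component: {d, h}
Component: {e, f, i}
Component: {a, b, c, g, j, k}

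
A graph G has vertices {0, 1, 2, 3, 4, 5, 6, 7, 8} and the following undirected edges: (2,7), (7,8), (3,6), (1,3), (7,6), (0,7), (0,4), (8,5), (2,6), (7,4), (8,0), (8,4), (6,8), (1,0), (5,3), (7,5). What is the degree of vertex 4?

3

Neighbors of 4: 0, 7, 8.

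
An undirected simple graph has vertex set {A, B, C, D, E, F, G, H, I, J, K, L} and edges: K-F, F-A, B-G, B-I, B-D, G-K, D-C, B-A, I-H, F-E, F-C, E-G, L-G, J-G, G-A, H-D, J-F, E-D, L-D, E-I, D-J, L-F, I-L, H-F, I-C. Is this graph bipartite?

The cycle G-A-B-G has length 3, which is odd, so the graph is not bipartite.

No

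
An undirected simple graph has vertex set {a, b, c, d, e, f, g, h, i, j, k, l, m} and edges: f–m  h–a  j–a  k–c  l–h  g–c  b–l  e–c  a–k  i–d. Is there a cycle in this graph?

No

The graph has 13 vertices, 10 edges, and 3 connected components.
Since 10 = 13 - 3, the graph is a forest and contains no cycle.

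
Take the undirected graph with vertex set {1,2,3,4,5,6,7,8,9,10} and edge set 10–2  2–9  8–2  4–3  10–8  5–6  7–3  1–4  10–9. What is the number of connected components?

Component: {5, 6}
Component: {1, 3, 4, 7}
Component: {2, 8, 9, 10}

3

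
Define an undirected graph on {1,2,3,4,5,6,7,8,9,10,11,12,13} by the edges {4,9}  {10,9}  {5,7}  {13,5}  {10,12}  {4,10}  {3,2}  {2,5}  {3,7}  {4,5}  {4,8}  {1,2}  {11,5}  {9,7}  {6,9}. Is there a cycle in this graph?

The graph has 13 vertices, 15 edges, and 1 connected component.
One cycle is 4-9-10-4.

Yes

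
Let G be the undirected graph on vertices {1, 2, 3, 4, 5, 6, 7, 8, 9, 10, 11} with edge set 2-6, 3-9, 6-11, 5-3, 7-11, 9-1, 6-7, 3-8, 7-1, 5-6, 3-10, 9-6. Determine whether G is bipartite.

No

The cycle 7-6-11-7 has length 3, which is odd, so the graph is not bipartite.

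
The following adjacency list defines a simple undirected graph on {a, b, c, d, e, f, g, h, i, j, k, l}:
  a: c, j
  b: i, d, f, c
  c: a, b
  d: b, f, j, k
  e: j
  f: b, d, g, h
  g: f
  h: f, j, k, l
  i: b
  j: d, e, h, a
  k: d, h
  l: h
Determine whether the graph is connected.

Yes

Starting from a and exploring outward reaches every vertex (a, c, j, b, h, e, d, i, f, k, l, g); the graph is connected.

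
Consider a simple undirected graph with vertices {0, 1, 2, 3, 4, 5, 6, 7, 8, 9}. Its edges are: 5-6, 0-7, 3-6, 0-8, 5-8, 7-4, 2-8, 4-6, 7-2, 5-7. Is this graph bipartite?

Yes

A valid 2-coloring puts {1, 6, 7, 8, 9} on one side and {0, 2, 3, 4, 5} on the other; every edge crosses between the two sides.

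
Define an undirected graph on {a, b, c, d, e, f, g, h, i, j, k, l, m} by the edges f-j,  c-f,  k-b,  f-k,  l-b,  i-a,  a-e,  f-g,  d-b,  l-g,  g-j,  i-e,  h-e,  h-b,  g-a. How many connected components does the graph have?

Component: {m}
Component: {a, b, c, d, e, f, g, h, i, j, k, l}

2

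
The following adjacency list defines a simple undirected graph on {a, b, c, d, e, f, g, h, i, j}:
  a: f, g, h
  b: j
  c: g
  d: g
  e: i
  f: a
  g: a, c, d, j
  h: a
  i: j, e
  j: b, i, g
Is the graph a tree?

The graph has 10 vertices and 9 edges.
It is connected with exactly 9 edges, hence acyclic — it is a tree.

Yes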